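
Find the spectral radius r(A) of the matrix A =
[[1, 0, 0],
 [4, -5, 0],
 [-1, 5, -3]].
r(A) = 5

The eigenvalues of A are the roots of its characteristic polynomial. With M = A (coefficients from the trace, the sum of principal 2x2 minors, and det A):
  p(λ) = det(λ I - M) = λ^3 + 7λ^2 + 7λ - 15.
By the rational root theorem any rational root is an integer divisor of 15. Testing λ = -5: p(-5) = -125 + 175 - 35 - 15 = 0, so λ = -5 is a root. Dividing out (λ + 5) leaves p(λ) = (λ + 5)(λ^2 + 2λ - 3). For λ^2 + 2λ - 3 the discriminant is 16. It is a perfect square (4^2), so the roots are rational: λ = (-2 ± 4)/2 = 1, -3.
Thus the eigenvalues (to 4 decimals) are 1 (modulus 1); -3 (modulus 3); -5 (modulus 5). The spectral radius is the largest modulus: r(A) = 5. (Cross-check: r(A) ≤ ||A||_2 ≈ 8.207; equality holds whenever A is normal, though it can also hold for some non-normal A.)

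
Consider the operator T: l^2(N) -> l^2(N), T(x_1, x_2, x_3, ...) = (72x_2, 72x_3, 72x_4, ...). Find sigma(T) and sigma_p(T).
sigma(T) = closed disk {z in C : |z| ≤ 72}; sigma_p(T) = open disk {z in C : |z| < 72}

Note T = 72·V where V is the unit left shift (V x)_k = x_{k+1}; so sigma(T) = 72·sigma(V) and ||T|| = 72||V||. ||T x||^2 = 5184sum_{k≥2} |x_k|^2 ≤ 5184||x||^2, with equality on {x : x_1 = 0}, so ||T|| = 72. For any lambda with |lambda| < 72, set r = lambda/72 (|r| < 1); the vector x = (1, r, r^2, ...) is in l^2 and satisfies T x = 72(r, r^2, ...) = lambda x, so lambda is an eigenvalue. On the boundary |lambda| = 72 the geometric series diverges, so no l^2 eigenvector exists, but these lambda lie in the approximate point spectrum. Hence sigma(T) is the closed disk of radius 72 and sigma_p(T) is the open disk.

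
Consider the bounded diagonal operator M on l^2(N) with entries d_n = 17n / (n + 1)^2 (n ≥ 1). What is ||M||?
||M|| = 17/4 (attained at n = 1)

For M diagonal, ||M|| = sup_n |d_n|. Treat f(x) = 17x / (x + 1)^2 for real x > 0. By the quotient rule, f'(x) = 17(1 - x)/(x + 1)^3, which is positive for x < 1 and negative for x > 1. So f has a unique maximum at x = 1, and since 1 is a positive integer, the supremum over n ≥ 1 is attained at n = 1: d_1 = 17·1/(1 + 1)^2 = 17·1/4 = 17/4. Hence ||M|| = 17/4.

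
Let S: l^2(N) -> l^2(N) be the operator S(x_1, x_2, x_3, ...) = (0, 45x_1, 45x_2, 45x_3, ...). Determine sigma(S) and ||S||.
sigma(S) = closed disk {z in C : |z| ≤ 45}; ||S|| = 45

Note S = 45·U where U is the unit right shift (U x)_k = x_{k-1} (with x_0 := 0); so ||S|| = 45||U|| and sigma(S) = 45·sigma(U). ||S x||^2 = sum_{k≥1} |45x_k|^2 = 2025||x||^2, so ||S|| = 45 and sigma(S) ⊂ {|z| ≤ 45}. For any |lambda| < 45, the equation (S - lambda I) x = 0 forces x_1 = 0, then 45x_k = lambda x_{k+1} ⇒ x = 0, so S has no eigenvalues. But (S - lambda I) is not surjective for |lambda| < 45: solving (S - lambda I) x = e_1 would require x_n proportional to (lambda/45)^(-n), which is not in l^2. So every |lambda| < 45 lies in the residual spectrum. The boundary |lambda| = 45 is in the approximate point spectrum (the spectrum is closed). Hence sigma(S) is the closed disk of radius 45.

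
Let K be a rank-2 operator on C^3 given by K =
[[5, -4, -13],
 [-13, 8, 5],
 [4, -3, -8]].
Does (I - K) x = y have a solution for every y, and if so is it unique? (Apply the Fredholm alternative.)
(I - K) is invertible (det(I - K) = -53 ≠ 0), so for every y in C^3 the equation (I - K) x = y has a unique solution.

K has rank 2 and factors as K = U V^T = u1 v1^T + u2 v2^T with u1 = (-2, -2, -1), v1 = (2, -1, 2), u2 = (-3, 3, -2), v2 = (-3, 2, 3) (multiplying out reproduces the displayed K). The nonzero eigenvalues of U V^T coincide with those of the 2 x 2 matrix G = V^T U = [[v1·u1, v1·u2], [v2·u1, v2·u2]] = [[-4, -13], [-1, 9]], and by the Sylvester determinant identity det(I_3 - U V^T) = det(I_2 - V^T U) = det([[5, 13], [1, -8]]) = (5)(-8) - (13)(1) = -53. (Direct check: I - K =
[[-4, 4, 13],
 [13, -7, -5],
 [-4, 3, 9]]
has determinant -53.) The finite-dimensional Fredholm alternative says: either (I - K) is invertible, or ker(I - K) ≠ {0} and then range(I - K) = ker((I - K)^*)^⊥, with dim ker(I - K) = dim ker((I - K)^*). Since det(I - K) ≠ 0, 1 is not an eigenvalue of K and ker(I - K) = {0}, so we are in the first case: for every y there is a unique x = (I - K)^(-1) y. (Explicitly, by the Woodbury identity, (I - U V^T)^(-1) = I + U (I_2 - G)^(-1) V^T.)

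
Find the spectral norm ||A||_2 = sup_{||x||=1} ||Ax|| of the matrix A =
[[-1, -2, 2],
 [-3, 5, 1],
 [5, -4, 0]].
||A||_2 ≈ 8.5798 (= sqrt(largest eigenvalue of A^T A))

||A||_2 = sigma_max(A) = sqrt(lambda_max(A^T A)). Form the symmetric matrix M = A^T A =
[[35, -33, -5],
 [-33, 45, 1],
 [-5, 1, 5]].
Its characteristic polynomial (trace, sum of principal 2x2 minors, determinant of M give the coefficients) is
  p(λ) = det(λ I - M) = λ^3 - 85λ^2 + 860λ - 1600.
No integer candidate from the rational root theorem (±divisors of 1600) is a root, so the roots are irrational. The cubic discriminant is Δ = 905146000 > 0, so there are three distinct real roots. p(2) = -212 and p(3) = 242 have opposite signs, so a root lies in (2, 3); Newton's method refines it to λ ≈ 2.4252. p(8) = 352 and p(9) = -16 have opposite signs, so a root lies in (8, 9); Newton's method refines it to λ ≈ 8.9623. p(73) = -2768 and p(74) = 1804 have opposite signs, so a root lies in (73, 74); Newton's method refines it to λ ≈ 73.6125. Check (Vieta): the three roots sum to 85, matching tr M = 85.
So the eigenvalues of A^T A are ≈ 2.4252, 8.9623, 73.6125 (all ≥ 0, as they must be for A^T A). The largest is λ_max ≈ 73.6125, hence ||A||_2 = sqrt(λ_max) ≈ 8.5798.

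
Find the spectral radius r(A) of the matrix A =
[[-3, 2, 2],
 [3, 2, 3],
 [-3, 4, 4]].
r(A) ≈ 6.517

The eigenvalues of A are the roots of its characteristic polynomial. With M = A (coefficients from the trace, the sum of principal 2x2 minors, and det A):
  p(λ) = det(λ I - M) = λ^3 - 3λ^2 - 22λ - 6.
No integer candidate from the rational root theorem (±divisors of 6) is a root, so the roots are irrational. The cubic discriminant is Δ = 38200 > 0, so there are three distinct real roots. p(-4) = -30 and p(-3) = 6 have opposite signs, so a root lies in (-4, -3); Newton's method refines it to λ ≈ -3.2322. p(-1) = 12 and p(0) = -6 have opposite signs, so a root lies in (-1, 0); Newton's method refines it to λ ≈ -0.2848. p(6) = -30 and p(7) = 36 have opposite signs, so a root lies in (6, 7); Newton's method refines it to λ ≈ 6.517. Check (Vieta): the three roots sum to 3, matching tr M = 3.
Thus the eigenvalues (to 4 decimals) are -3.2322 (modulus 3.2322); -0.2848 (modulus 0.2848); 6.517 (modulus 6.517). The spectral radius is the largest modulus: r(A) ≈ 6.517. (Cross-check: r(A) ≤ ||A||_2 ≈ 7.7042; equality holds whenever A is normal, though it can also hold for some non-normal A.)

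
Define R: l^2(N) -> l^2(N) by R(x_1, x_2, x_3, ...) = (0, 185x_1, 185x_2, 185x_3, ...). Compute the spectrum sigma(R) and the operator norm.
sigma(R) = closed disk {z in C : |z| ≤ 185}; ||R|| = 185

Note R = 185·U where U is the unit right shift (U x)_k = x_{k-1} (with x_0 := 0); so ||R|| = 185||U|| and sigma(R) = 185·sigma(U). ||R x||^2 = sum_{k≥1} |185x_k|^2 = 34225||x||^2, so ||R|| = 185 and sigma(R) ⊂ {|z| ≤ 185}. For any |lambda| < 185, the equation (R - lambda I) x = 0 forces x_1 = 0, then 185x_k = lambda x_{k+1} ⇒ x = 0, so R has no eigenvalues. But (R - lambda I) is not surjective for |lambda| < 185: solving (R - lambda I) x = e_1 would require x_n proportional to (lambda/185)^(-n), which is not in l^2. So every |lambda| < 185 lies in the residual spectrum. The boundary |lambda| = 185 is in the approximate point spectrum (the spectrum is closed). Hence sigma(R) is the closed disk of radius 185.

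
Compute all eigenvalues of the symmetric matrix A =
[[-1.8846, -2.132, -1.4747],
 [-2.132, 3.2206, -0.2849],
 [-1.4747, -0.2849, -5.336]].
sigma(A) ≈ {-6, -2, 4}

A is real symmetric, so its spectrum consists of real eigenvalues. Expanding the characteristic polynomial of the displayed matrix gives
  det(λ I - A) = p(λ) = λ^3 + (4)λ^2 + (-20)λ + (-47.999).
Solving p(λ) = 0 yields eigenvalues ≈ -6, -2, 4. (A is shown rounded to 4 decimals, so these recover the underlying integer eigenvalues to within that precision.)
Verification: the trace of A = -4 equals the sum of eigenvalues -4, and det(A) ≈ 47.9990 matches the eigenvalue product 48.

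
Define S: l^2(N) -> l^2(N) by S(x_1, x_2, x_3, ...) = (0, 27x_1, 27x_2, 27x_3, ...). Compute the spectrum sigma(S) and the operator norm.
sigma(S) = closed disk {z in C : |z| ≤ 27}; ||S|| = 27

Note S = 27·U where U is the unit right shift (U x)_k = x_{k-1} (with x_0 := 0); so ||S|| = 27||U|| and sigma(S) = 27·sigma(U). ||S x||^2 = sum_{k≥1} |27x_k|^2 = 729||x||^2, so ||S|| = 27 and sigma(S) ⊂ {|z| ≤ 27}. For any |lambda| < 27, the equation (S - lambda I) x = 0 forces x_1 = 0, then 27x_k = lambda x_{k+1} ⇒ x = 0, so S has no eigenvalues. But (S - lambda I) is not surjective for |lambda| < 27: solving (S - lambda I) x = e_1 would require x_n proportional to (lambda/27)^(-n), which is not in l^2. So every |lambda| < 27 lies in the residual spectrum. The boundary |lambda| = 27 is in the approximate point spectrum (the spectrum is closed). Hence sigma(S) is the closed disk of radius 27.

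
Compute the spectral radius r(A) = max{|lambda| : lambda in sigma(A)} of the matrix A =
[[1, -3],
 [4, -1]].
r(A) = sqrt(11) ≈ 3.3166

The eigenvalues of A are the roots of its characteristic polynomial. With M = A (coefficients from the trace and determinant):
  p(λ) = det(λ I - M) = λ^2 + 11.
For λ^2 + 11 the discriminant is -44. It is negative, so the roots are the complex-conjugate pair λ = 0 ± (sqrt(44)/2) i ≈ 0 ± 3.3166i. For a conjugate pair the product of the roots equals the constant term, so |λ|^2 = 11 and |λ| = sqrt(11) ≈ 3.3166.
Thus the eigenvalues (to 4 decimals) are 0 ± 3.3166i (modulus 3.3166). The spectral radius is the largest modulus: r(A) = sqrt(11) ≈ 3.3166. (Cross-check: r(A) ≤ ||A||_2 ≈ 4.618; equality holds whenever A is normal, though it can also hold for some non-normal A.)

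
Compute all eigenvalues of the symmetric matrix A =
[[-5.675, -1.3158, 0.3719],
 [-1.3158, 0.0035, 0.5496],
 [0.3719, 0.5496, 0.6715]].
sigma(A) ≈ {-6, 0, 1}

A is real symmetric, so its spectrum consists of real eigenvalues. Expanding the characteristic polynomial of the displayed matrix gives
  det(λ I - A) = p(λ) = λ^3 + (5)λ^2 + (-6)λ + (0).
Solving p(λ) = 0 yields eigenvalues ≈ -6, 0, 1. (A is shown rounded to 4 decimals, so these recover the underlying integer eigenvalues to within that precision.)
Verification: the trace of A = -5 equals the sum of eigenvalues -5, and det(A) ≈ -0.0001 matches the eigenvalue product 0.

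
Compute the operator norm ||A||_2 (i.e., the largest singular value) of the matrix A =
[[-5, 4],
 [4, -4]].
||A||_2 = sqrt((73 + sqrt(5265))/2) ≈ 8.5311 (= sqrt(largest eigenvalue of A^T A))

||A||_2 = sigma_max(A) = sqrt(lambda_max(A^T A)). Form the symmetric matrix M = A^T A =
[[41, -36],
 [-36, 32]].
Its characteristic polynomial (trace, determinant of M give the coefficients) is
  p(λ) = det(λ I - M) = λ^2 - 73λ + 16.
For λ^2 - 73λ + 16 the discriminant is 5265. It is nonnegative but not a perfect square, so the roots are real and irrational: λ = (73 ± sqrt(5265))/2 ≈ 72.7802, 0.2198.
So the eigenvalues of A^T A are ≈ 0.2198, 72.7802 (all ≥ 0, as they must be for A^T A). The largest is λ_max = (73 + sqrt(5265))/2 ≈ 72.7802, hence ||A||_2 = sqrt(λ_max) = sqrt((73 + sqrt(5265))/2) ≈ 8.5311.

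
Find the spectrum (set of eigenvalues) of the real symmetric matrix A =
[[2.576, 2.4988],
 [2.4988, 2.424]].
sigma(A) ≈ {0, 5}

A is real symmetric, so its spectrum consists of real eigenvalues. Expanding the characteristic polynomial of the displayed matrix gives
  det(λ I - A) = p(λ) = λ^2 + (-5)λ + (0).
Solving p(λ) = 0 yields eigenvalues ≈ 0, 5. (A is shown rounded to 4 decimals, so these recover the underlying integer eigenvalues to within that precision.)
Verification: the trace of A = 5 equals the sum of eigenvalues 5, and det(A) ≈ 0.0002 matches the eigenvalue product 0.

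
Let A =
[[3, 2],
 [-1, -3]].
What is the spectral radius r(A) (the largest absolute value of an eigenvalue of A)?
r(A) = sqrt(28)/2 ≈ 2.6458

The eigenvalues of A are the roots of its characteristic polynomial. With M = A (coefficients from the trace and determinant):
  p(λ) = det(λ I - M) = λ^2 - 7.
For λ^2 - 7 the discriminant is 28. It is nonnegative but not a perfect square, so the roots are real and irrational: λ = ± sqrt(28)/2 ≈ 2.6458, -2.6458.
Thus the eigenvalues (to 4 decimals) are 2.6458 (modulus 2.6458); -2.6458 (modulus 2.6458). The spectral radius is the largest modulus: r(A) = sqrt(28)/2 ≈ 2.6458. (Cross-check: r(A) ≤ ||A||_2 ≈ 4.5414; equality holds whenever A is normal, though it can also hold for some non-normal A.)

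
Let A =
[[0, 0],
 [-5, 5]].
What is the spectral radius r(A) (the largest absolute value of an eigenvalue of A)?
r(A) = 5

The eigenvalues of A are the roots of its characteristic polynomial. With M = A (coefficients from the trace and determinant):
  p(λ) = det(λ I - M) = λ^2 - 5λ.
For λ^2 - 5λ the discriminant is 25. It is a perfect square (5^2), so the roots are rational: λ = (5 ± 5)/2 = 5, 0.
Thus the eigenvalues (to 4 decimals) are 5 (modulus 5); 0 (modulus 0). The spectral radius is the largest modulus: r(A) = 5. (Cross-check: r(A) ≤ ||A||_2 ≈ 7.0711; equality holds whenever A is normal, though it can also hold for some non-normal A.)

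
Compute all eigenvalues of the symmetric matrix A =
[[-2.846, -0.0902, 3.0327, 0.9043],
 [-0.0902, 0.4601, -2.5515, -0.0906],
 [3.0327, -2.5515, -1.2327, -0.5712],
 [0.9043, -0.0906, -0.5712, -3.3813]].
sigma(A) ≈ {-6, -3, -1, 3}

A is real symmetric, so its spectrum consists of real eigenvalues. Expanding the characteristic polynomial of the displayed matrix gives
  det(λ I - A) = p(λ) = λ^4 + (7)λ^3 + (-3)λ^2 + (-63)λ + (-53.9976).
Solving p(λ) = 0 yields eigenvalues ≈ -6, -3, -1, 3. (A is shown rounded to 4 decimals, so these recover the underlying integer eigenvalues to within that precision.)
Verification: the trace of A = -7 equals the sum of eigenvalues -7, and det(A) ≈ -53.9976 matches the eigenvalue product -54.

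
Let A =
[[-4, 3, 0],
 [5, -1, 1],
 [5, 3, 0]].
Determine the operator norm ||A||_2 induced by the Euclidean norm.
||A||_2 ≈ 8.1531 (= sqrt(largest eigenvalue of A^T A))

||A||_2 = sigma_max(A) = sqrt(lambda_max(A^T A)). Form the symmetric matrix M = A^T A =
[[66, -2, 5],
 [-2, 19, -1],
 [5, -1, 1]].
Its characteristic polynomial (trace, sum of principal 2x2 minors, determinant of M give the coefficients) is
  p(λ) = det(λ I - M) = λ^3 - 86λ^2 + 1309λ - 729.
No integer candidate from the rational root theorem (±divisors of 729) is a root, so the roots are irrational. The cubic discriminant is Δ = 3309226785 > 0, so there are three distinct real roots. p(0) = -729 and p(1) = 495 have opposite signs, so a root lies in (0, 1); Newton's method refines it to λ ≈ 0.5788. p(18) = 801 and p(19) = -45 have opposite signs, so a root lies in (18, 19); Newton's method refines it to λ ≈ 18.9485. p(66) = -1455 and p(67) = 1683 have opposite signs, so a root lies in (66, 67); Newton's method refines it to λ ≈ 66.4727. Check (Vieta): the three roots sum to 86, matching tr M = 86.
So the eigenvalues of A^T A are ≈ 0.5788, 18.9485, 66.4727 (all ≥ 0, as they must be for A^T A). The largest is λ_max ≈ 66.4727, hence ||A||_2 = sqrt(λ_max) ≈ 8.1531.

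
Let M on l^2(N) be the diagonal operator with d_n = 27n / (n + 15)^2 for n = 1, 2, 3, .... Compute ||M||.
||M|| = 9/20 (attained at n = 15)

For M diagonal, ||M|| = sup_n |d_n|. Treat f(x) = 27x / (x + 15)^2 for real x > 0. By the quotient rule, f'(x) = 27(15 - x)/(x + 15)^3, which is positive for x < 15 and negative for x > 15. So f has a unique maximum at x = 15, and since 15 is a positive integer, the supremum over n ≥ 1 is attained at n = 15: d_15 = 27·15/(15 + 15)^2 = 27·15/900 = 9/20. Hence ||M|| = 9/20.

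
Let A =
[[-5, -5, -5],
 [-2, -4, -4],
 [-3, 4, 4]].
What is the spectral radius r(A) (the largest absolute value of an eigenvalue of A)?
r(A) = (5 + sqrt(125))/2 ≈ 8.0902

The eigenvalues of A are the roots of its characteristic polynomial. With M = A (coefficients from the trace, the sum of principal 2x2 minors, and det A):
  p(λ) = det(λ I - M) = λ^3 + 5λ^2 - 25λ.
The constant term is 0, so λ = 0 is a root. Dividing out λ leaves p(λ) = λ(λ^2 + 5λ - 25). For λ^2 + 5λ - 25 the discriminant is 125. It is nonnegative but not a perfect square, so the roots are real and irrational: λ = (-5 ± sqrt(125))/2 ≈ 3.0902, -8.0902.
Thus the eigenvalues (to 4 decimals) are 3.0902 (modulus 3.0902); -8.0902 (modulus 8.0902); 0 (modulus 0). The spectral radius is the largest modulus: r(A) = (5 + sqrt(125))/2 ≈ 8.0902. (Cross-check: r(A) ≤ ||A||_2 ≈ 11.1458; equality holds whenever A is normal, though it can also hold for some non-normal A.)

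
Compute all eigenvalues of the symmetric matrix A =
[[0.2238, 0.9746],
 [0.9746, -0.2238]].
sigma(A) ≈ {-1, 1}

A is real symmetric, so its spectrum consists of real eigenvalues. Expanding the characteristic polynomial of the displayed matrix gives
  det(λ I - A) = p(λ) = λ^2 + (0)λ + (-1).
Solving p(λ) = 0 yields eigenvalues ≈ -1, 1. (A is shown rounded to 4 decimals, so these recover the underlying integer eigenvalues to within that precision.)
Verification: the trace of A = 0 equals the sum of eigenvalues 0, and det(A) ≈ -0.9999 matches the eigenvalue product -1.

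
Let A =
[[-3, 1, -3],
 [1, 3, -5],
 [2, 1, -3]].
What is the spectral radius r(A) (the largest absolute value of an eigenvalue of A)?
r(A) ≈ 3.2295

The eigenvalues of A are the roots of its characteristic polynomial. With M = A (coefficients from the trace, the sum of principal 2x2 minors, and det A):
  p(λ) = det(λ I - M) = λ^3 + 3λ^2 + λ - 20.
No integer candidate from the rational root theorem (±divisors of 20) is a root, so the roots are irrational. The cubic discriminant is Δ = -9715 < 0, so there is one real root and a complex-conjugate pair. p(1) = -15 and p(2) = 2 have opposite signs, so a root lies in (1, 2); Newton's method refines it to λ ≈ 1.9176. Dividing out (λ - (1.9176)) leaves approximately λ^2 + 4.9176λ + 10.4298. For λ^2 + 4.9176λ + 10.4298 the discriminant is -17.5368. It is negative, so the remaining roots are the complex-conjugate pair λ ≈ -2.4588 ± 2.0938i. Their product equals the constant term, so |λ|^2 ≈ 10.4298 and |λ| ≈ 3.2295.
Thus the eigenvalues (to 4 decimals) are 1.9176 (modulus 1.9176); -2.4588 ± 2.0938i (modulus 3.2295). The spectral radius is the largest modulus: r(A) ≈ 3.2295. (Cross-check: r(A) ≤ ||A||_2 ≈ 7.32; equality holds whenever A is normal, though it can also hold for some non-normal A.)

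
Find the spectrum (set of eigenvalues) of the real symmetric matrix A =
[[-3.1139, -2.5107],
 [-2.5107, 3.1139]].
sigma(A) ≈ {-4, 4}

A is real symmetric, so its spectrum consists of real eigenvalues. Expanding the characteristic polynomial of the displayed matrix gives
  det(λ I - A) = p(λ) = λ^2 + (0)λ + (-16).
Solving p(λ) = 0 yields eigenvalues ≈ -4, 4. (A is shown rounded to 4 decimals, so these recover the underlying integer eigenvalues to within that precision.)
Verification: the trace of A = 0 equals the sum of eigenvalues 0, and det(A) ≈ -16.0000 matches the eigenvalue product -16.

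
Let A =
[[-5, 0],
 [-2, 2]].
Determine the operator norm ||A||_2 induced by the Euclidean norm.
||A||_2 = sqrt((33 + sqrt(689))/2) ≈ 5.4428 (= sqrt(largest eigenvalue of A^T A))

||A||_2 = sigma_max(A) = sqrt(lambda_max(A^T A)). Form the symmetric matrix M = A^T A =
[[29, -4],
 [-4, 4]].
Its characteristic polynomial (trace, determinant of M give the coefficients) is
  p(λ) = det(λ I - M) = λ^2 - 33λ + 100.
For λ^2 - 33λ + 100 the discriminant is 689. It is nonnegative but not a perfect square, so the roots are real and irrational: λ = (33 ± sqrt(689))/2 ≈ 29.6244, 3.3756.
So the eigenvalues of A^T A are ≈ 3.3756, 29.6244 (all ≥ 0, as they must be for A^T A). The largest is λ_max = (33 + sqrt(689))/2 ≈ 29.6244, hence ||A||_2 = sqrt(λ_max) = sqrt((33 + sqrt(689))/2) ≈ 5.4428.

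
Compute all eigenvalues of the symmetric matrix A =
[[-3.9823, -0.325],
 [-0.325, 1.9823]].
sigma(A) ≈ {-4, 2}

A is real symmetric, so its spectrum consists of real eigenvalues. Expanding the characteristic polynomial of the displayed matrix gives
  det(λ I - A) = p(λ) = λ^2 + (2)λ + (-8).
Solving p(λ) = 0 yields eigenvalues ≈ -4, 2. (A is shown rounded to 4 decimals, so these recover the underlying integer eigenvalues to within that precision.)
Verification: the trace of A = -2 equals the sum of eigenvalues -2, and det(A) ≈ -7.9997 matches the eigenvalue product -8.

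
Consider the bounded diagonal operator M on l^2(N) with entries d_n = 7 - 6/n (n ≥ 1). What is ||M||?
||M|| = 7

For a diagonal operator on l^2 with entries d_n, ||M|| = sup_n |d_n|. Here d_1 = 1, d_2 = 4, ..., and d_n = 7 - 6/n increases monotonically toward 7. All terms lie in [1, 7), so |d_n| = d_n and the supremum is the limit 7, which is not attained by any individual d_n. Hence ||M|| = 7.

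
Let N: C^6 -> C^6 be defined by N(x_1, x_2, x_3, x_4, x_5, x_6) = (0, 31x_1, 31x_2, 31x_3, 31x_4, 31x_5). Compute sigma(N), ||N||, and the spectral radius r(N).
sigma(N) = {0}; ||N|| = 31; r(N) = 0. (N is nilpotent with N^6 = 0.)

On C^6, N is a strictly lower-triangular matrix with 31 on the subdiagonal and zeros elsewhere, so its characteristic polynomial is lambda^6 and every eigenvalue is 0: sigma(N) = {0}. For the operator norm, N e_i = 31e_{i+1} for i = 1, ..., 5 and N e_6 = 0, so the singular values of N are 31 (with multiplicity 5) and 0; hence ||N|| = 31. The spectral radius r(N) = max|lambda| = 0. Note ||N|| > r(N) — characteristic of non-normal nilpotent operators. Indeed N^6 = 0.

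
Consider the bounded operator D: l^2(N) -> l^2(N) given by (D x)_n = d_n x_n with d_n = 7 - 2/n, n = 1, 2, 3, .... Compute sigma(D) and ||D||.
sigma(D) = {7 - 2/n : n ≥ 1} ∪ {7}; ||D|| = 7

A bounded diagonal operator on l^2 with diagonal entries d_n has spectrum equal to the closure of {d_n : n ≥ 1}: every d_n is an eigenvalue (with eigenvector e_n), so {d_n} ⊂ sigma(D); the spectrum is closed, so its closure is too; and for lambda not in the closure, (D - lambda I) has bounded inverse (the diagonal entries 1/(d_n - lambda) are bounded). For our sequence d_n = 7 - 2/n, n = 1, 2, 3, ...:
  - {d_n} = {7 - 2/n : n ≥ 1}; the only limit point is 7
  - closure = {7 - 2/n : n ≥ 1} ∪ {7}
For the norm: a diagonal operator has ||D|| = sup_n |d_n|. Here d_n = 7 - 2/n increases monotonically from d_1 = 5 toward 7, with all terms in [5, 7); so sup_n |d_n| = 7 (the supremum is the limit, not attained). So ||D|| = 7.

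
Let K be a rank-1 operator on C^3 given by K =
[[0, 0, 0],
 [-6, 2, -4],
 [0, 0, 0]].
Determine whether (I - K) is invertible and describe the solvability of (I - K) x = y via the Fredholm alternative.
(I - K) is invertible (det(I - K) = -1 ≠ 0), so for every y in C^3 the equation (I - K) x = y has a unique solution.

K has rank 1, so it is an outer product K = u v^T: every row of K is a multiple of one row vector. Reading off the entries, u = (0, 2, 0) and v = (-3, 1, -2) (row i of K equals u_i·v^T). A rank-one matrix u v^T satisfies K u = u (v·u) and kills the (2)-dimensional subspace v^⊥, so its characteristic polynomial is lambda^2 (lambda - v·u) with v·u = tr K = 2. Hence the eigenvalues of I - K are 1 (multiplicity 2) and 1 - (2) = -1, so det(I - K) = -1. (Direct check: I - K =
[[1, 0, 0],
 [6, -1, 4],
 [0, 0, 1]]
has determinant -1.) The finite-dimensional Fredholm alternative says: either (I - K) is invertible, or ker(I - K) ≠ {0} and then range(I - K) = ker((I - K)^*)^⊥, with dim ker(I - K) = dim ker((I - K)^*). Since det(I - K) ≠ 0, 1 is not an eigenvalue of K and ker(I - K) = {0}, so we are in the first case: for every y there is a unique x = (I - K)^(-1) y. Explicitly, by the Sherman–Morrison formula, (I - u v^T)^(-1) = I + u v^T/(1 - v·u), i.e. (I - K)^(-1) = I - K.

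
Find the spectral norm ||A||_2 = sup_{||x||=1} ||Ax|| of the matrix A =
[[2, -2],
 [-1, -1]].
||A||_2 = sqrt(8) ≈ 2.8284 (= sqrt(largest eigenvalue of A^T A))

||A||_2 = sigma_max(A) = sqrt(lambda_max(A^T A)). Form the symmetric matrix M = A^T A =
[[5, -3],
 [-3, 5]].
Its characteristic polynomial (trace, determinant of M give the coefficients) is
  p(λ) = det(λ I - M) = λ^2 - 10λ + 16.
For λ^2 - 10λ + 16 the discriminant is 36. It is a perfect square (6^2), so the roots are rational: λ = (10 ± 6)/2 = 8, 2.
So the eigenvalues of A^T A are ≈ 2, 8 (all ≥ 0, as they must be for A^T A). The largest is λ_max = 8, hence ||A||_2 = sqrt(λ_max) = sqrt(8) ≈ 2.8284.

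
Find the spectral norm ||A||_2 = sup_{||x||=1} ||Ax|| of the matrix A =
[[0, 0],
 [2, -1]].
||A||_2 = sqrt(5) ≈ 2.2361 (= sqrt(largest eigenvalue of A^T A))

||A||_2 = sigma_max(A) = sqrt(lambda_max(A^T A)). Form the symmetric matrix M = A^T A =
[[4, -2],
 [-2, 1]].
Its characteristic polynomial (trace, determinant of M give the coefficients) is
  p(λ) = det(λ I - M) = λ^2 - 5λ.
For λ^2 - 5λ the discriminant is 25. It is a perfect square (5^2), so the roots are rational: λ = (5 ± 5)/2 = 5, 0.
So the eigenvalues of A^T A are ≈ 0, 5 (all ≥ 0, as they must be for A^T A). The largest is λ_max = 5, hence ||A||_2 = sqrt(λ_max) = sqrt(5) ≈ 2.2361.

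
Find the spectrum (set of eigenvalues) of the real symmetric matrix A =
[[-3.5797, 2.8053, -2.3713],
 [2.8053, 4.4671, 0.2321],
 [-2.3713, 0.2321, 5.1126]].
sigma(A) ≈ {-5, 5, 6}

A is real symmetric, so its spectrum consists of real eigenvalues. Expanding the characteristic polynomial of the displayed matrix gives
  det(λ I - A) = p(λ) = λ^3 + (-6)λ^2 + (-25)λ + (150.0035).
Solving p(λ) = 0 yields eigenvalues ≈ -5, 5, 6. (A is shown rounded to 4 decimals, so these recover the underlying integer eigenvalues to within that precision.)
Verification: the trace of A = 6 equals the sum of eigenvalues 6, and det(A) ≈ -150.0035 matches the eigenvalue product -150.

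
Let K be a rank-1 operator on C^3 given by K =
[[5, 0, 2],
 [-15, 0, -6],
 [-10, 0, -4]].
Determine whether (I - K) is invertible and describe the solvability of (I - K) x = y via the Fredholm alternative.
(I - K) is singular (det(I - K) = 0, i.e. 1 ∈ sigma(K)). (I - K) x = y is solvable iff y ⊥ ker((I - K)^*) = span{(5, 0, 2)}, i.e. iff 5y_1 + 2y_3 = 0. When solvable, the solutions are x = y + c·(1, -3, -2), c arbitrary (ker(I - K) = span{(1, -3, -2)}, dimension 1).

K has rank 1, so it is an outer product K = u v^T: every row of K is a multiple of one row vector. Reading off the entries, u = (1, -3, -2) and v = (5, 0, 2) (row i of K equals u_i·v^T). A rank-one matrix u v^T satisfies K u = u (v·u) and kills the (2)-dimensional subspace v^⊥, so its characteristic polynomial is lambda^2 (lambda - v·u) with v·u = tr K = 1. Hence the eigenvalues of I - K are 1 (multiplicity 2) and 1 - (1) = 0, so det(I - K) = 0. (Direct check: I - K =
[[-4, 0, -2],
 [15, 1, 6],
 [10, 0, 5]]
has determinant 0.) So 1 is an eigenvalue of K and (I - K) is not invertible. The finite-dimensional Fredholm alternative says: either (I - K) is invertible, or ker(I - K) ≠ {0} and then range(I - K) = ker((I - K)^*)^⊥, with dim ker(I - K) = dim ker((I - K)^*). We are in the second case, so we need both kernels. Kernel of I - K: (I - K) u = u - u (v·u) = u - u = 0, so ker(I - K) = span{u} = span{(1, -3, -2)} (it is exactly 1-dimensional because rank(I - K) = 2). Kernel of the adjoint: K is real, so (I - K)^* = I - K^T = I - v u^T, and (I - v u^T) v = v - v (u·v) = 0; hence ker((I - K)^*) = span{v} = span{(5, 0, 2)}. Therefore (I - K) x = y is solvable iff <y, v> = 0, i.e. iff 5y_1 + 2y_3 = 0. When this holds, K y = u (v·y) = 0, so (I - K) y = y and x = y is a particular solution; the full solution set is the line x = y + c·u = y + c·(1, -3, -2), c ∈ C.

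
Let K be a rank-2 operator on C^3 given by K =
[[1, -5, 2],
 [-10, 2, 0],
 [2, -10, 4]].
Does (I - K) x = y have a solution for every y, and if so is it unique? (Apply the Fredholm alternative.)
(I - K) is invertible (det(I - K) = -46 ≠ 0), so for every y in C^3 the equation (I - K) x = y has a unique solution.

K has rank 2 and factors as K = U V^T = u1 v1^T + u2 v2^T with u1 = (-1, 2, -2), v1 = (-3, 3, -1), u2 = (-1, -2, -2), v2 = (2, 2, -1) (multiplying out reproduces the displayed K). The nonzero eigenvalues of U V^T coincide with those of the 2 x 2 matrix G = V^T U = [[v1·u1, v1·u2], [v2·u1, v2·u2]] = [[11, -1], [4, -4]], and by the Sylvester determinant identity det(I_3 - U V^T) = det(I_2 - V^T U) = det([[-10, 1], [-4, 5]]) = (-10)(5) - (1)(-4) = -46. (Direct check: I - K =
[[0, 5, -2],
 [10, -1, 0],
 [-2, 10, -3]]
has determinant -46.) The finite-dimensional Fredholm alternative says: either (I - K) is invertible, or ker(I - K) ≠ {0} and then range(I - K) = ker((I - K)^*)^⊥, with dim ker(I - K) = dim ker((I - K)^*). Since det(I - K) ≠ 0, 1 is not an eigenvalue of K and ker(I - K) = {0}, so we are in the first case: for every y there is a unique x = (I - K)^(-1) y. (Explicitly, by the Woodbury identity, (I - U V^T)^(-1) = I + U (I_2 - G)^(-1) V^T.)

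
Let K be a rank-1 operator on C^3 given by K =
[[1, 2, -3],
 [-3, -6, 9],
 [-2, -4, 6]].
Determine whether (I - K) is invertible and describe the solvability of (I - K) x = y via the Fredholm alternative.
(I - K) is singular (det(I - K) = 0, i.e. 1 ∈ sigma(K)). (I - K) x = y is solvable iff y ⊥ ker((I - K)^*) = span{(1, 2, -3)}, i.e. iff y_1 + 2y_2 - 3y_3 = 0. When solvable, the solutions are x = y + c·(1, -3, -2), c arbitrary (ker(I - K) = span{(1, -3, -2)}, dimension 1).

K has rank 1, so it is an outer product K = u v^T: every row of K is a multiple of one row vector. Reading off the entries, u = (1, -3, -2) and v = (1, 2, -3) (row i of K equals u_i·v^T). A rank-one matrix u v^T satisfies K u = u (v·u) and kills the (2)-dimensional subspace v^⊥, so its characteristic polynomial is lambda^2 (lambda - v·u) with v·u = tr K = 1. Hence the eigenvalues of I - K are 1 (multiplicity 2) and 1 - (1) = 0, so det(I - K) = 0. (Direct check: I - K =
[[0, -2, 3],
 [3, 7, -9],
 [2, 4, -5]]
has determinant 0.) So 1 is an eigenvalue of K and (I - K) is not invertible. The finite-dimensional Fredholm alternative says: either (I - K) is invertible, or ker(I - K) ≠ {0} and then range(I - K) = ker((I - K)^*)^⊥, with dim ker(I - K) = dim ker((I - K)^*). We are in the second case, so we need both kernels. Kernel of I - K: (I - K) u = u - u (v·u) = u - u = 0, so ker(I - K) = span{u} = span{(1, -3, -2)} (it is exactly 1-dimensional because rank(I - K) = 2). Kernel of the adjoint: K is real, so (I - K)^* = I - K^T = I - v u^T, and (I - v u^T) v = v - v (u·v) = 0; hence ker((I - K)^*) = span{v} = span{(1, 2, -3)}. Therefore (I - K) x = y is solvable iff <y, v> = 0, i.e. iff y_1 + 2y_2 - 3y_3 = 0. When this holds, K y = u (v·y) = 0, so (I - K) y = y and x = y is a particular solution; the full solution set is the line x = y + c·u = y + c·(1, -3, -2), c ∈ C.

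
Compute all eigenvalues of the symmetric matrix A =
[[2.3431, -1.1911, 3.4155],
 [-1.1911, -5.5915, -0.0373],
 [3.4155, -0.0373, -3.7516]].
sigma(A) ≈ {-6, -5, 4}

A is real symmetric, so its spectrum consists of real eigenvalues. Expanding the characteristic polynomial of the displayed matrix gives
  det(λ I - A) = p(λ) = λ^3 + (7)λ^2 + (-14)λ + (-120.0025).
Solving p(λ) = 0 yields eigenvalues ≈ -6, -5, 4. (A is shown rounded to 4 decimals, so these recover the underlying integer eigenvalues to within that precision.)
Verification: the trace of A = -7 equals the sum of eigenvalues -7, and det(A) ≈ 120.0025 matches the eigenvalue product 120.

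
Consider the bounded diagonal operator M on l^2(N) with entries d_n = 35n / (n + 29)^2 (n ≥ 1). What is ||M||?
||M|| = 35/116 (attained at n = 29)

For M diagonal, ||M|| = sup_n |d_n|. Treat f(x) = 35x / (x + 29)^2 for real x > 0. By the quotient rule, f'(x) = 35(29 - x)/(x + 29)^3, which is positive for x < 29 and negative for x > 29. So f has a unique maximum at x = 29, and since 29 is a positive integer, the supremum over n ≥ 1 is attained at n = 29: d_29 = 35·29/(29 + 29)^2 = 35·29/3364 = 35/116. Hence ||M|| = 35/116.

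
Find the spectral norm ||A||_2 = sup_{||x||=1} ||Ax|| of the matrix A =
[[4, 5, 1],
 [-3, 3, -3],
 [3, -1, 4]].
||A||_2 ≈ 7.4406 (= sqrt(largest eigenvalue of A^T A))

||A||_2 = sigma_max(A) = sqrt(lambda_max(A^T A)). Form the symmetric matrix M = A^T A =
[[34, 8, 25],
 [8, 35, -8],
 [25, -8, 26]].
Its characteristic polynomial (trace, sum of principal 2x2 minors, determinant of M give the coefficients) is
  p(λ) = det(λ I - M) = λ^3 - 95λ^2 + 2231λ - 2025.
No integer candidate from the rational root theorem (±divisors of 2025) is a root, so the roots are irrational. The cubic discriminant is Δ = 1172654336 > 0, so there are three distinct real roots. p(0) = -2025 and p(1) = 112 have opposite signs, so a root lies in (0, 1); Newton's method refines it to λ ≈ 0.9453. p(38) = 445 and p(39) = -192 have opposite signs, so a root lies in (38, 39); Newton's method refines it to λ ≈ 38.6917. p(55) = -320 and p(56) = 607 have opposite signs, so a root lies in (55, 56); Newton's method refines it to λ ≈ 55.363. Check (Vieta): the three roots sum to 95, matching tr M = 95.
So the eigenvalues of A^T A are ≈ 0.9453, 38.6917, 55.363 (all ≥ 0, as they must be for A^T A). The largest is λ_max ≈ 55.363, hence ||A||_2 = sqrt(λ_max) ≈ 7.4406.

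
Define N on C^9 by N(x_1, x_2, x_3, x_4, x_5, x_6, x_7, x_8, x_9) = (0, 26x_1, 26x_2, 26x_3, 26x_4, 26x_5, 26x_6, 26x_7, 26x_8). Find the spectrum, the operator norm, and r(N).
sigma(N) = {0}; ||N|| = 26; r(N) = 0. (N is nilpotent with N^9 = 0.)

On C^9, N is a strictly lower-triangular matrix with 26 on the subdiagonal and zeros elsewhere, so its characteristic polynomial is lambda^9 and every eigenvalue is 0: sigma(N) = {0}. For the operator norm, N e_i = 26e_{i+1} for i = 1, ..., 8 and N e_9 = 0, so the singular values of N are 26 (with multiplicity 8) and 0; hence ||N|| = 26. The spectral radius r(N) = max|lambda| = 0. Note ||N|| > r(N) — characteristic of non-normal nilpotent operators. Indeed N^9 = 0.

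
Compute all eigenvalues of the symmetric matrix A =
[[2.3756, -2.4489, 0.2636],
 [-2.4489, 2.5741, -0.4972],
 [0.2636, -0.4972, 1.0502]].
sigma(A) ≈ {0, 1, 5}

A is real symmetric, so its spectrum consists of real eigenvalues. Expanding the characteristic polynomial of the displayed matrix gives
  det(λ I - A) = p(λ) = λ^3 + (-6)λ^2 + (5)λ + (0).
Solving p(λ) = 0 yields eigenvalues ≈ 0, 1, 5. (A is shown rounded to 4 decimals, so these recover the underlying integer eigenvalues to within that precision.)
Verification: the trace of A = 6 equals the sum of eigenvalues 6, and det(A) ≈ -0.0004 matches the eigenvalue product 0.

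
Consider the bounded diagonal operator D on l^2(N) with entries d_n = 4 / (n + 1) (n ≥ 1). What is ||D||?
||D|| = 2 (attained at n = 1)

For D diagonal, ||D|| = sup_n |d_n| = sup_n 4/(n + 1). This is positive and strictly decreasing in n, so the supremum is attained at n = 1: d_1 = 4/(1 + 1) = 2. Hence ||D|| = 2.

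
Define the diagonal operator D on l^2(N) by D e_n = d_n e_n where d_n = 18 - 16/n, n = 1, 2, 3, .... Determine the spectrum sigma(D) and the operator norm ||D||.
sigma(D) = {18 - 16/n : n ≥ 1} ∪ {18}; ||D|| = 18

A bounded diagonal operator on l^2 with diagonal entries d_n has spectrum equal to the closure of {d_n : n ≥ 1}: every d_n is an eigenvalue (with eigenvector e_n), so {d_n} ⊂ sigma(D); the spectrum is closed, so its closure is too; and for lambda not in the closure, (D - lambda I) has bounded inverse (the diagonal entries 1/(d_n - lambda) are bounded). For our sequence d_n = 18 - 16/n, n = 1, 2, 3, ...:
  - {d_n} = {18 - 16/n : n ≥ 1}; the only limit point is 18
  - closure = {18 - 16/n : n ≥ 1} ∪ {18}
For the norm: a diagonal operator has ||D|| = sup_n |d_n|. Here d_n = 18 - 16/n increases monotonically from d_1 = 2 toward 18, with all terms in [2, 18); so sup_n |d_n| = 18 (the supremum is the limit, not attained). So ||D|| = 18.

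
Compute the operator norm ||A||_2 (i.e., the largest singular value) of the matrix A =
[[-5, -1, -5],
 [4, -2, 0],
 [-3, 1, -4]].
||A||_2 ≈ 9.1084 (= sqrt(largest eigenvalue of A^T A))

||A||_2 = sigma_max(A) = sqrt(lambda_max(A^T A)). Form the symmetric matrix M = A^T A =
[[50, -6, 37],
 [-6, 6, 1],
 [37, 1, 41]].
Its characteristic polynomial (trace, sum of principal 2x2 minors, determinant of M give the coefficients) is
  p(λ) = det(λ I - M) = λ^3 - 97λ^2 + 1190λ - 2116.
No integer candidate from the rational root theorem (±divisors of 2116) is a root, so the roots are irrational. The cubic discriminant is Δ = 3134191156 > 0, so there are three distinct real roots. p(2) = -116 and p(3) = 608 have opposite signs, so a root lies in (2, 3); Newton's method refines it to λ ≈ 2.1448. p(11) = 568 and p(12) = -76 have opposite signs, so a root lies in (11, 12); Newton's method refines it to λ ≈ 11.8913. p(82) = -5396 and p(83) = 208 have opposite signs, so a root lies in (82, 83); Newton's method refines it to λ ≈ 82.9638. Check (Vieta): the three roots sum to 97, matching tr M = 97.
So the eigenvalues of A^T A are ≈ 2.1448, 11.8913, 82.9638 (all ≥ 0, as they must be for A^T A). The largest is λ_max ≈ 82.9638, hence ||A||_2 = sqrt(λ_max) ≈ 9.1084.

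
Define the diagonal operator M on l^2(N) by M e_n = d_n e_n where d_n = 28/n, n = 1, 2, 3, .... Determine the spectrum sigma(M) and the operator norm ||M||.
sigma(M) = {28/n : n ≥ 1} ∪ {0}; ||M|| = 28

A bounded diagonal operator on l^2 with diagonal entries d_n has spectrum equal to the closure of {d_n : n ≥ 1}: every d_n is an eigenvalue (with eigenvector e_n), so {d_n} ⊂ sigma(M); the spectrum is closed, so its closure is too; and for lambda not in the closure, (M - lambda I) has bounded inverse (the diagonal entries 1/(d_n - lambda) are bounded). For our sequence d_n = 28/n, n = 1, 2, 3, ...:
  - {d_n} = {28/n : n ≥ 1}; the only limit point is 0
  - closure = {28/n : n ≥ 1} ∪ {0}
For the norm: a diagonal operator has ||M|| = sup_n |d_n|. Here d_n = 28/n is positive and decreasing, so sup_n |d_n| = d_1 = 28. So ||M|| = 28.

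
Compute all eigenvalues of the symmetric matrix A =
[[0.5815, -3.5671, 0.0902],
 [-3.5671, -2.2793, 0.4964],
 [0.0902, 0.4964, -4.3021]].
sigma(A) ≈ {-5, -4, 3}

A is real symmetric, so its spectrum consists of real eigenvalues. Expanding the characteristic polynomial of the displayed matrix gives
  det(λ I - A) = p(λ) = λ^3 + (6)λ^2 + (-7)λ + (-59.9987).
Solving p(λ) = 0 yields eigenvalues ≈ -5, -4, 3. (A is shown rounded to 4 decimals, so these recover the underlying integer eigenvalues to within that precision.)
Verification: the trace of A = -6 equals the sum of eigenvalues -6, and det(A) ≈ 59.9987 matches the eigenvalue product 60.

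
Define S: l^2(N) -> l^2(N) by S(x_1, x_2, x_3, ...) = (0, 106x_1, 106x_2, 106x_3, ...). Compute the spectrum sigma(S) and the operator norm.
sigma(S) = closed disk {z in C : |z| ≤ 106}; ||S|| = 106

Note S = 106·U where U is the unit right shift (U x)_k = x_{k-1} (with x_0 := 0); so ||S|| = 106||U|| and sigma(S) = 106·sigma(U). ||S x||^2 = sum_{k≥1} |106x_k|^2 = 11236||x||^2, so ||S|| = 106 and sigma(S) ⊂ {|z| ≤ 106}. For any |lambda| < 106, the equation (S - lambda I) x = 0 forces x_1 = 0, then 106x_k = lambda x_{k+1} ⇒ x = 0, so S has no eigenvalues. But (S - lambda I) is not surjective for |lambda| < 106: solving (S - lambda I) x = e_1 would require x_n proportional to (lambda/106)^(-n), which is not in l^2. So every |lambda| < 106 lies in the residual spectrum. The boundary |lambda| = 106 is in the approximate point spectrum (the spectrum is closed). Hence sigma(S) is the closed disk of radius 106.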